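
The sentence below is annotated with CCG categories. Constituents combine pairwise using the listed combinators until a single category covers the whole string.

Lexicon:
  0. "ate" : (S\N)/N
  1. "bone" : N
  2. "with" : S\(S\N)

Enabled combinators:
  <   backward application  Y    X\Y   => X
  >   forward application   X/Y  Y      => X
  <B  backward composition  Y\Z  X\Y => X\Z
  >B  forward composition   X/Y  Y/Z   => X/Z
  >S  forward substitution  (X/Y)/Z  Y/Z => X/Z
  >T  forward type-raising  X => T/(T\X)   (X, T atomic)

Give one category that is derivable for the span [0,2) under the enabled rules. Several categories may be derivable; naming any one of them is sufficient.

[0,3] S   <
  [0,2] S\N   >
    [0,1] "ate" : (S\N)/N
    [1,2] "bone" : N
  [2,3] "with" : S\(S\N)

S\N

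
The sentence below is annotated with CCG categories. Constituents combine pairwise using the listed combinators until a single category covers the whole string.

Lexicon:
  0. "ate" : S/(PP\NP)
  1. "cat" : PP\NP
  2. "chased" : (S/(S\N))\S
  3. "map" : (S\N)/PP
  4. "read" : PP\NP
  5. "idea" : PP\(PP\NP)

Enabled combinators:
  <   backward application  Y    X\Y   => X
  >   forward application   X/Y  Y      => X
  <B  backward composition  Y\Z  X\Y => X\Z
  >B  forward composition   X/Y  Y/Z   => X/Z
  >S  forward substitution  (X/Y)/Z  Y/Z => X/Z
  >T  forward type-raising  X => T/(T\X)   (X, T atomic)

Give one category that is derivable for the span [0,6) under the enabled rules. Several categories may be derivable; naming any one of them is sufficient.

S

[0,6] S   >
  [0,3] S/(S\N)   <
    [0,2] S   >
      [0,1] "ate" : S/(PP\NP)
      [1,2] "cat" : PP\NP
    [2,3] "chased" : (S/(S\N))\S
  [3,6] S\N   >
    [3,4] "map" : (S\N)/PP
    [4,6] PP   <
      [4,5] "read" : PP\NP
      [5,6] "idea" : PP\(PP\NP)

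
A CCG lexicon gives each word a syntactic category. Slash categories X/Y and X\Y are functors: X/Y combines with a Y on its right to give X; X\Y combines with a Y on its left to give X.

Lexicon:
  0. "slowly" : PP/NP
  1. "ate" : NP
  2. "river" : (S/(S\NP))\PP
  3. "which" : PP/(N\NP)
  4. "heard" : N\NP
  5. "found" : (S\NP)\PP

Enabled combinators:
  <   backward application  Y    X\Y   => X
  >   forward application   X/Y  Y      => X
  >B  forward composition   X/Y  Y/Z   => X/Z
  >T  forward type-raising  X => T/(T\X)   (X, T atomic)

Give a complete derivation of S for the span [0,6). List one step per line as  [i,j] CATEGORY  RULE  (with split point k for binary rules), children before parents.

[0,1] PP/NP  lex  "slowly"
[1,2] NP  lex  "ate"
[0,2] PP  >  k=1
[2,3] (S/(S\NP))\PP  lex  "river"
[0,3] S/(S\NP)  <  k=2
[3,4] PP/(N\NP)  lex  "which"
[4,5] N\NP  lex  "heard"
[3,5] PP  >  k=4
[5,6] (S\NP)\PP  lex  "found"
[3,6] S\NP  <  k=5
[0,6] S  >  k=3

[0,6] S   >
  [0,3] S/(S\NP)   <
    [0,2] PP   >
      [0,1] "slowly" : PP/NP
      [1,2] "ate" : NP
    [2,3] "river" : (S/(S\NP))\PP
  [3,6] S\NP   <
    [3,5] PP   >
      [3,4] "which" : PP/(N\NP)
      [4,5] "heard" : N\NP
    [5,6] "found" : (S\NP)\PP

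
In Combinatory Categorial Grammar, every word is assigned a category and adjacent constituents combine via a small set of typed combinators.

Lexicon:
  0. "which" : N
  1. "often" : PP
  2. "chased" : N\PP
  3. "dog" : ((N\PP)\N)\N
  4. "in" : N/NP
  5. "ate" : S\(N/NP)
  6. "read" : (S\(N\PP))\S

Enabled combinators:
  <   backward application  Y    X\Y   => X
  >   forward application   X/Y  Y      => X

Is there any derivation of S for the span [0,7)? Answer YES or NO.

[0,7] S   <
  [0,4] N\PP   <
    [0,1] "which" : N
    [1,4] (N\PP)\N   <
      [1,3] N   <
        [1,2] "often" : PP
        [2,3] "chased" : N\PP
      [3,4] "dog" : ((N\PP)\N)\N
  [4,7] S\(N\PP)   <
    [4,6] S   <
      [4,5] "in" : N/NP
      [5,6] "ate" : S\(N/NP)
    [6,7] "read" : (S\(N\PP))\S

YES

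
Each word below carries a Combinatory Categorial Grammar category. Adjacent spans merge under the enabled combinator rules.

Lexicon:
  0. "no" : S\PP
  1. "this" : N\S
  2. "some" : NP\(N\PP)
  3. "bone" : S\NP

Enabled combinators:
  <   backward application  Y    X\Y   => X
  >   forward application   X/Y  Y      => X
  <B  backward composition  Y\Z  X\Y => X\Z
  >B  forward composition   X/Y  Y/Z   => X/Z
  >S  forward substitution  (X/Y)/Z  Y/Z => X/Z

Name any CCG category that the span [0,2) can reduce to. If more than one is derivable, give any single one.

[0,4] S   <
  [0,3] NP   <
    [0,2] N\PP   <B
      [0,1] "no" : S\PP
      [1,2] "this" : N\S
    [2,3] "some" : NP\(N\PP)
  [3,4] "bone" : S\NP

N\PP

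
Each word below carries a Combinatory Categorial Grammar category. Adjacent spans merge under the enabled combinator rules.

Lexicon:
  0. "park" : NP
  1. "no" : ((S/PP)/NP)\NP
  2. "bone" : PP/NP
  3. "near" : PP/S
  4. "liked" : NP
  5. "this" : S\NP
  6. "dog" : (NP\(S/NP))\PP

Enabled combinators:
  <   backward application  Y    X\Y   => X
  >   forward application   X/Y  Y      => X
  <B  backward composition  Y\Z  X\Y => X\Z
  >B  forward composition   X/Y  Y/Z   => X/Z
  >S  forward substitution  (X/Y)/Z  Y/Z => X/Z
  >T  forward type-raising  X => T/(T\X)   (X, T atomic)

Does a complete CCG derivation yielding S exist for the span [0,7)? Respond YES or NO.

NP ((S/PP)/NP)\NP PP/NP PP/S NP S\NP (NP\(S/NP))\PP
CKY chart[0,7] = {N/(N\NP), NP, NP/(NP\NP), PP/(PP\NP), S/(S\NP)}; S ∉ chart

NO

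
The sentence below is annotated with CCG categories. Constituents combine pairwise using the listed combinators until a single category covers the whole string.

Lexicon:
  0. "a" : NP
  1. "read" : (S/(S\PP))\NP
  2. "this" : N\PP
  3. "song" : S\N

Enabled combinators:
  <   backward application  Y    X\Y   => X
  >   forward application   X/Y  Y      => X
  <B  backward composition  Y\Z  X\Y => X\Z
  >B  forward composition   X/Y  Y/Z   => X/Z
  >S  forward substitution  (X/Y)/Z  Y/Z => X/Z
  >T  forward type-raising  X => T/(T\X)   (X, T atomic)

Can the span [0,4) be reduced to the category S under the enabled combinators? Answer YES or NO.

[0,4] S   >
  [0,2] S/(S\PP)   <
    [0,1] "a" : NP
    [1,2] "read" : (S/(S\PP))\NP
  [2,4] S\PP   <B
    [2,3] "this" : N\PP
    [3,4] "song" : S\N

YES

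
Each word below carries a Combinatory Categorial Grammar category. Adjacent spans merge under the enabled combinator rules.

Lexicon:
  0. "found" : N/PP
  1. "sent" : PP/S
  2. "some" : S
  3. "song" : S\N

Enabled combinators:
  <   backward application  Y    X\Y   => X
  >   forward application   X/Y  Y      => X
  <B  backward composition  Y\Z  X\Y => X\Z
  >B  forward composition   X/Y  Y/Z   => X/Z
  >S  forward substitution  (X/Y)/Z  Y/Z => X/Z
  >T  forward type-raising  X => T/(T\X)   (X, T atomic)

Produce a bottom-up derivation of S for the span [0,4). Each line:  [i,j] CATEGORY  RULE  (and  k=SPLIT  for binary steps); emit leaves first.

[0,1] N/PP  lex  "found"
[1,2] PP/S  lex  "sent"
[2,3] S  lex  "some"
[1,3] PP  >  k=2
[0,3] N  >  k=1
[3,4] S\N  lex  "song"
[0,4] S  <  k=3

[0,4] S   <
  [0,3] N   >
    [0,1] "found" : N/PP
    [1,3] PP   >
      [1,2] "sent" : PP/S
      [2,3] "some" : S
  [3,4] "song" : S\N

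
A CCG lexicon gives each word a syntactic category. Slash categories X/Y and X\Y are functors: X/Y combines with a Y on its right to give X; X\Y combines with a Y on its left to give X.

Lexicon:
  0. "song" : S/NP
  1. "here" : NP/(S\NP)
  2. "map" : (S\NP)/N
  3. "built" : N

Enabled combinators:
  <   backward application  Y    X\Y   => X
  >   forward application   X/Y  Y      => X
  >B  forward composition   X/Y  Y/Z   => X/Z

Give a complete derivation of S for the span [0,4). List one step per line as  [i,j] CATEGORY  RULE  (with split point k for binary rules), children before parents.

[0,1] S/NP  lex  "song"
[1,2] NP/(S\NP)  lex  "here"
[2,3] (S\NP)/N  lex  "map"
[3,4] N  lex  "built"
[2,4] S\NP  >  k=3
[1,4] NP  >  k=2
[0,4] S  >  k=1

[0,4] S   >
  [0,1] "song" : S/NP
  [1,4] NP   >
    [1,2] "here" : NP/(S\NP)
    [2,4] S\NP   >
      [2,3] "map" : (S\NP)/N
      [3,4] "built" : N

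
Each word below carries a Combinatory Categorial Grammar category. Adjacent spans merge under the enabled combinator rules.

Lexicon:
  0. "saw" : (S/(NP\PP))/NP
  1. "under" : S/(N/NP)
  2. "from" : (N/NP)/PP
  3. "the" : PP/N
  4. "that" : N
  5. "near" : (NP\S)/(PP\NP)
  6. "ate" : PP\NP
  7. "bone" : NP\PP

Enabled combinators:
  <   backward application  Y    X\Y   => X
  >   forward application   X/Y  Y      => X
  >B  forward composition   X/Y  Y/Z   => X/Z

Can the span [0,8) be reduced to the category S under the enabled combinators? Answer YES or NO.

YES

[0,8] S   >
  [0,7] S/(NP\PP)   >
    [0,1] "saw" : (S/(NP\PP))/NP
    [1,7] NP   <
      [1,5] S   >
        [1,2] "under" : S/(N/NP)
        [2,5] N/NP   >
          [2,3] "from" : (N/NP)/PP
          [3,5] PP   >
            [3,4] "the" : PP/N
            [4,5] "that" : N
      [5,7] NP\S   >
        [5,6] "near" : (NP\S)/(PP\NP)
        [6,7] "ate" : PP\NP
  [7,8] "bone" : NP\PP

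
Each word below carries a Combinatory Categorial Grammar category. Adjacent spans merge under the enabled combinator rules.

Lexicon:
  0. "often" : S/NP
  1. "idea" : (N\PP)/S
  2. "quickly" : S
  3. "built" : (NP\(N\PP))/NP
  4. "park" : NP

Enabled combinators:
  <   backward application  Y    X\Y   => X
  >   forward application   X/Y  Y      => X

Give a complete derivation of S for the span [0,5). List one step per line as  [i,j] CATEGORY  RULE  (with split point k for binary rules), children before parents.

[0,1] S/NP  lex  "often"
[1,2] (N\PP)/S  lex  "idea"
[2,3] S  lex  "quickly"
[1,3] N\PP  >  k=2
[3,4] (NP\(N\PP))/NP  lex  "built"
[4,5] NP  lex  "park"
[3,5] NP\(N\PP)  >  k=4
[1,5] NP  <  k=3
[0,5] S  >  k=1

[0,5] S   >
  [0,1] "often" : S/NP
  [1,5] NP   <
    [1,3] N\PP   >
      [1,2] "idea" : (N\PP)/S
      [2,3] "quickly" : S
    [3,5] NP\(N\PP)   >
      [3,4] "built" : (NP\(N\PP))/NP
      [4,5] "park" : NP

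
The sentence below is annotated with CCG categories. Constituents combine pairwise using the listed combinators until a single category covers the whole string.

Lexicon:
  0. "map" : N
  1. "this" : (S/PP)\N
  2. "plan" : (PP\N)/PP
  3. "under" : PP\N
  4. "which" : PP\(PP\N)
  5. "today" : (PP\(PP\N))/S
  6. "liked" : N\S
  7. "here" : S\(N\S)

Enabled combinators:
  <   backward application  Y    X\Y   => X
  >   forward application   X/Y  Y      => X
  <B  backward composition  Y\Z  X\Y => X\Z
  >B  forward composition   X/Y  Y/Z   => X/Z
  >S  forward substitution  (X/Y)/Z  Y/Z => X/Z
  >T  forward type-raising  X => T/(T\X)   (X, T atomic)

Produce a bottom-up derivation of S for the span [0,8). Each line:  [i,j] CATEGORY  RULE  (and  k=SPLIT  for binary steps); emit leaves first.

[0,1] N  lex  "map"
[1,2] (S/PP)\N  lex  "this"
[0,2] S/PP  <  k=1
[2,3] (PP\N)/PP  lex  "plan"
[3,4] PP\N  lex  "under"
[4,5] PP\(PP\N)  lex  "which"
[3,5] PP  <  k=4
[2,5] PP\N  >  k=3
[5,6] (PP\(PP\N))/S  lex  "today"
[6,7] N\S  lex  "liked"
[7,8] S\(N\S)  lex  "here"
[6,8] S  <  k=7
[5,8] PP\(PP\N)  >  k=6
[2,8] PP  <  k=5
[0,8] S  >  k=2

[0,8] S   >
  [0,2] S/PP   <
    [0,1] "map" : N
    [1,2] "this" : (S/PP)\N
  [2,8] PP   <
    [2,5] PP\N   >
      [2,3] "plan" : (PP\N)/PP
      [3,5] PP   <
        [3,4] "under" : PP\N
        [4,5] "which" : PP\(PP\N)
    [5,8] PP\(PP\N)   >
      [5,6] "today" : (PP\(PP\N))/S
      [6,8] S   <
        [6,7] "liked" : N\S
        [7,8] "here" : S\(N\S)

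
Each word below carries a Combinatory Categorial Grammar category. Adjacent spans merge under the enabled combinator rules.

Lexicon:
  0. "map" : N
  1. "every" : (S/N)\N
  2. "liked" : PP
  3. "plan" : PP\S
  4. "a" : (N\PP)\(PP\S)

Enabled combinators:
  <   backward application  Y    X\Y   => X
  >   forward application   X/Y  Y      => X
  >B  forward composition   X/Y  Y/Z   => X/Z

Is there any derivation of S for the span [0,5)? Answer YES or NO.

YES

[0,5] S   >
  [0,2] S/N   <
    [0,1] "map" : N
    [1,2] "every" : (S/N)\N
  [2,5] N   <
    [2,3] "liked" : PP
    [3,5] N\PP   <
      [3,4] "plan" : PP\S
      [4,5] "a" : (N\PP)\(PP\S)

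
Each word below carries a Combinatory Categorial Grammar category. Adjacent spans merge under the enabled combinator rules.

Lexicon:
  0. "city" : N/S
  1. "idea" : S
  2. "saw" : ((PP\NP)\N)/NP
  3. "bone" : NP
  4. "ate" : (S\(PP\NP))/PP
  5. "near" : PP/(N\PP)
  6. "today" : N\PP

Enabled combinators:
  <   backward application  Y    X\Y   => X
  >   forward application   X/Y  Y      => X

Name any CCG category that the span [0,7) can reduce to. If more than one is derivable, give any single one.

[0,7] S   <
  [0,4] PP\NP   <
    [0,2] N   >
      [0,1] "city" : N/S
      [1,2] "idea" : S
    [2,4] (PP\NP)\N   >
      [2,3] "saw" : ((PP\NP)\N)/NP
      [3,4] "bone" : NP
  [4,7] S\(PP\NP)   >
    [4,5] "ate" : (S\(PP\NP))/PP
    [5,7] PP   >
      [5,6] "near" : PP/(N\PP)
      [6,7] "today" : N\PP

S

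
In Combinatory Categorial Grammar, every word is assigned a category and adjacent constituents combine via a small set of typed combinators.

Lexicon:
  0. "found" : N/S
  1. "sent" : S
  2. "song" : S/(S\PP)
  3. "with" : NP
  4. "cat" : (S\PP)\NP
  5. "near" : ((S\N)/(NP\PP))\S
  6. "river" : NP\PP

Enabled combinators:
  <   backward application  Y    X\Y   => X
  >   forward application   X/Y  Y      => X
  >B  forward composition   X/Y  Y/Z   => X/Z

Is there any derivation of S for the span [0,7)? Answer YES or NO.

[0,7] S   <
  [0,2] N   >
    [0,1] "found" : N/S
    [1,2] "sent" : S
  [2,7] S\N   >
    [2,6] (S\N)/(NP\PP)   <
      [2,5] S   >
        [2,3] "song" : S/(S\PP)
        [3,5] S\PP   <
          [3,4] "with" : NP
          [4,5] "cat" : (S\PP)\NP
      [5,6] "near" : ((S\N)/(NP\PP))\S
    [6,7] "river" : NP\PP

YES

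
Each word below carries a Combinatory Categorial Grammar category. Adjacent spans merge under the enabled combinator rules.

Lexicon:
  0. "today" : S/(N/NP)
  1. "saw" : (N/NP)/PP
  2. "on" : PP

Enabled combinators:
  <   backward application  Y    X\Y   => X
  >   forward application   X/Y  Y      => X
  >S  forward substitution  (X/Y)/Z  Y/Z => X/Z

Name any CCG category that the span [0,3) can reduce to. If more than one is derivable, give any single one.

S

[0,3] S   >
  [0,1] "today" : S/(N/NP)
  [1,3] N/NP   >
    [1,2] "saw" : (N/NP)/PP
    [2,3] "on" : PP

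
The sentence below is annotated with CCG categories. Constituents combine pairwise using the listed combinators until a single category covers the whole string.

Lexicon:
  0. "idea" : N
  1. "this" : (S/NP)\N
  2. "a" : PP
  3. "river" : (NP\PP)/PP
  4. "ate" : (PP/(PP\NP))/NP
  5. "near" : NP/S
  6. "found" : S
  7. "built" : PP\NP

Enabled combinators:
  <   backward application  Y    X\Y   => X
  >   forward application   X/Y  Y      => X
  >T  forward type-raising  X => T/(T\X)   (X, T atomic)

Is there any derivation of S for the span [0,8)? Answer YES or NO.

YES

[0,8] S   >
  [0,2] S/NP   <
    [0,1] "idea" : N
    [1,2] "this" : (S/NP)\N
  [2,8] NP   >
    [2,3] NP/(NP\PP)   >T
      [2,3] "a" : PP
    [3,8] NP\PP   >
      [3,4] "river" : (NP\PP)/PP
      [4,8] PP   >
        [4,7] PP/(PP\NP)   >
          [4,5] "ate" : (PP/(PP\NP))/NP
          [5,7] NP   >
            [5,6] "near" : NP/S
            [6,7] "found" : S
        [7,8] "built" : PP\NP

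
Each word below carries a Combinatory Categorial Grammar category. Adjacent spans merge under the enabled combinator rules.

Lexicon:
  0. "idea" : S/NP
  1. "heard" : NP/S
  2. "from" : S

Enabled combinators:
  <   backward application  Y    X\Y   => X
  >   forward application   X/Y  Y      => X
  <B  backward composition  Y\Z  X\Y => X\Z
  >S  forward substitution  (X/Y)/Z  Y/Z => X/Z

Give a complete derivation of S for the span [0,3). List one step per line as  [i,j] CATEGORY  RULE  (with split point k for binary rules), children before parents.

[0,3] S   >
  [0,1] "idea" : S/NP
  [1,3] NP   >
    [1,2] "heard" : NP/S
    [2,3] "from" : S

[0,1] S/NP  lex  "idea"
[1,2] NP/S  lex  "heard"
[2,3] S  lex  "from"
[1,3] NP  >  k=2
[0,3] S  >  k=1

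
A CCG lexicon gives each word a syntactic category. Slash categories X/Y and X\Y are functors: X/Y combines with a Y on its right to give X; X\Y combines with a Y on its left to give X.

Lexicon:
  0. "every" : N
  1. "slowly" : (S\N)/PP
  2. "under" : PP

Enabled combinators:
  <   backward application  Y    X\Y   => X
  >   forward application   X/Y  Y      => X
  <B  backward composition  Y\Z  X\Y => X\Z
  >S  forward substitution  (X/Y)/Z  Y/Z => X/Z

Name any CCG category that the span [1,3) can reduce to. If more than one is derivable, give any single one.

[0,3] S   <
  [0,1] "every" : N
  [1,3] S\N   >
    [1,2] "slowly" : (S\N)/PP
    [2,3] "under" : PP

S\N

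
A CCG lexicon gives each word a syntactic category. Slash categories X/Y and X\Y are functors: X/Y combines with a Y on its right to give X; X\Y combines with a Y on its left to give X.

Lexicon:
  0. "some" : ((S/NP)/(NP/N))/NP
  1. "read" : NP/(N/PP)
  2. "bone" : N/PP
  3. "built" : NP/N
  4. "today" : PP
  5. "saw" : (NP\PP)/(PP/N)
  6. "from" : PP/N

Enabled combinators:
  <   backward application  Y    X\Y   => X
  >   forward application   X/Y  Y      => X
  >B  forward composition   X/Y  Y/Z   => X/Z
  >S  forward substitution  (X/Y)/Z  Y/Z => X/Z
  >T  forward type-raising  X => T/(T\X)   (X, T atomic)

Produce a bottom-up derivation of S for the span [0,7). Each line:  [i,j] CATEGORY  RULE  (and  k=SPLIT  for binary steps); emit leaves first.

[0,1] ((S/NP)/(NP/N))/NP  lex  "some"
[1,2] NP/(N/PP)  lex  "read"
[2,3] N/PP  lex  "bone"
[1,3] NP  >  k=2
[0,3] (S/NP)/(NP/N)  >  k=1
[3,4] NP/N  lex  "built"
[0,4] S/NP  >  k=3
[4,5] PP  lex  "today"
[4,5] NP/(NP\PP)  >T
[5,6] (NP\PP)/(PP/N)  lex  "saw"
[6,7] PP/N  lex  "from"
[5,7] NP\PP  >  k=6
[4,7] NP  >  k=5
[0,7] S  >  k=4

[0,7] S   >
  [0,4] S/NP   >
    [0,3] (S/NP)/(NP/N)   >
      [0,1] "some" : ((S/NP)/(NP/N))/NP
      [1,3] NP   >
        [1,2] "read" : NP/(N/PP)
        [2,3] "bone" : N/PP
    [3,4] "built" : NP/N
  [4,7] NP   >
    [4,5] NP/(NP\PP)   >T
      [4,5] "today" : PP
    [5,7] NP\PP   >
      [5,6] "saw" : (NP\PP)/(PP/N)
      [6,7] "from" : PP/N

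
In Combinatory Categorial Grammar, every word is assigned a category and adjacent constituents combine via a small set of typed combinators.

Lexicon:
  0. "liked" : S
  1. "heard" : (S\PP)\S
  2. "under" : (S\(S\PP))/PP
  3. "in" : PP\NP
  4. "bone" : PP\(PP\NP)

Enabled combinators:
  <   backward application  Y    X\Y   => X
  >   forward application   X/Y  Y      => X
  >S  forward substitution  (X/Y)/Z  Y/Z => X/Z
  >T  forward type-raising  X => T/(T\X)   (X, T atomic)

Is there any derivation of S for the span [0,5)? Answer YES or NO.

YES

[0,5] S   <
  [0,2] S\PP   <
    [0,1] "liked" : S
    [1,2] "heard" : (S\PP)\S
  [2,5] S\(S\PP)   >
    [2,3] "under" : (S\(S\PP))/PP
    [3,5] PP   <
      [3,4] "in" : PP\NP
      [4,5] "bone" : PP\(PP\NP)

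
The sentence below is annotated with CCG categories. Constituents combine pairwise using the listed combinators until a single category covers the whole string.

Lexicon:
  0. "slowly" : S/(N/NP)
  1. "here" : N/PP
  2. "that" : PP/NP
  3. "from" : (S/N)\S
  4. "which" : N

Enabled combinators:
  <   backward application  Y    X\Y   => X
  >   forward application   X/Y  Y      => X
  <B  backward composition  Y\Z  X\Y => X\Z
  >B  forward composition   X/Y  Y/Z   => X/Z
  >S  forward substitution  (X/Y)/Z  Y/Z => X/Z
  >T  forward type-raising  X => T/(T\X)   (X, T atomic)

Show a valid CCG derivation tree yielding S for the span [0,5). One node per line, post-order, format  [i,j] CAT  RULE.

[0,1] S/(N/NP)  lex  "slowly"
[1,2] N/PP  lex  "here"
[2,3] PP/NP  lex  "that"
[1,3] N/NP  >B  k=2
[0,3] S  >  k=1
[3,4] (S/N)\S  lex  "from"
[0,4] S/N  <  k=3
[4,5] N  lex  "which"
[0,5] S  >  k=4

[0,5] S   >
  [0,4] S/N   <
    [0,3] S   >
      [0,1] "slowly" : S/(N/NP)
      [1,3] N/NP   >B
        [1,2] "here" : N/PP
        [2,3] "that" : PP/NP
    [3,4] "from" : (S/N)\S
  [4,5] "which" : N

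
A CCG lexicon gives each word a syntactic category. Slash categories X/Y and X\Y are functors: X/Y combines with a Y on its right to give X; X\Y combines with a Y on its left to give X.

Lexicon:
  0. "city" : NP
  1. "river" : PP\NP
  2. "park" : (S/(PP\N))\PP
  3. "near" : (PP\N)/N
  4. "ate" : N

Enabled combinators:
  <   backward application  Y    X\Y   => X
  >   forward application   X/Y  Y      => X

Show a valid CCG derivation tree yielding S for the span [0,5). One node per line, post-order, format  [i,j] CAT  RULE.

[0,5] S   >
  [0,3] S/(PP\N)   <
    [0,2] PP   <
      [0,1] "city" : NP
      [1,2] "river" : PP\NP
    [2,3] "park" : (S/(PP\N))\PP
  [3,5] PP\N   >
    [3,4] "near" : (PP\N)/N
    [4,5] "ate" : N

[0,1] NP  lex  "city"
[1,2] PP\NP  lex  "river"
[0,2] PP  <  k=1
[2,3] (S/(PP\N))\PP  lex  "park"
[0,3] S/(PP\N)  <  k=2
[3,4] (PP\N)/N  lex  "near"
[4,5] N  lex  "ate"
[3,5] PP\N  >  k=4
[0,5] S  >  k=3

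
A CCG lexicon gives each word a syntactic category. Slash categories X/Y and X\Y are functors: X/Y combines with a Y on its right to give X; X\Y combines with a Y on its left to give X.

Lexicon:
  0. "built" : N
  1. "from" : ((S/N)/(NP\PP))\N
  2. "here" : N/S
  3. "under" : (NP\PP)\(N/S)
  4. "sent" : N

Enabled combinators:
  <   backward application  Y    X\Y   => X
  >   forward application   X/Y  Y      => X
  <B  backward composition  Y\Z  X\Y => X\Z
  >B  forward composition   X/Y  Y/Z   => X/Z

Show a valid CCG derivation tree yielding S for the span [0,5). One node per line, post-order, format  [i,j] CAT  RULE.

[0,1] N  lex  "built"
[1,2] ((S/N)/(NP\PP))\N  lex  "from"
[0,2] (S/N)/(NP\PP)  <  k=1
[2,3] N/S  lex  "here"
[3,4] (NP\PP)\(N/S)  lex  "under"
[2,4] NP\PP  <  k=3
[0,4] S/N  >  k=2
[4,5] N  lex  "sent"
[0,5] S  >  k=4

[0,5] S   >
  [0,4] S/N   >
    [0,2] (S/N)/(NP\PP)   <
      [0,1] "built" : N
      [1,2] "from" : ((S/N)/(NP\PP))\N
    [2,4] NP\PP   <
      [2,3] "here" : N/S
      [3,4] "under" : (NP\PP)\(N/S)
  [4,5] "sent" : N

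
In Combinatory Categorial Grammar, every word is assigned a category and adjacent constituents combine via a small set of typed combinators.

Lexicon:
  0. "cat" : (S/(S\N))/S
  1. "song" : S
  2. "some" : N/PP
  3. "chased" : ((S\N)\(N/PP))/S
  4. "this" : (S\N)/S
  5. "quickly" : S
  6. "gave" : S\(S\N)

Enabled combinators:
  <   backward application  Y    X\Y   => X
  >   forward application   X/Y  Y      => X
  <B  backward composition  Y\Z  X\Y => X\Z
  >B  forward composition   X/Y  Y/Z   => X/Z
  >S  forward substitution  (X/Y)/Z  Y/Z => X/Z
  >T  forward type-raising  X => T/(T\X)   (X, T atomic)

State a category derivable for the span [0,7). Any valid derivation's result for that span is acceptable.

S

[0,7] S   >
  [0,2] S/(S\N)   >
    [0,1] "cat" : (S/(S\N))/S
    [1,2] "song" : S
  [2,7] S\N   <
    [2,3] "some" : N/PP
    [3,7] (S\N)\(N/PP)   >
      [3,4] "chased" : ((S\N)\(N/PP))/S
      [4,7] S   <
        [4,6] S\N   >
          [4,5] "this" : (S\N)/S
          [5,6] "quickly" : S
        [6,7] "gave" : S\(S\N)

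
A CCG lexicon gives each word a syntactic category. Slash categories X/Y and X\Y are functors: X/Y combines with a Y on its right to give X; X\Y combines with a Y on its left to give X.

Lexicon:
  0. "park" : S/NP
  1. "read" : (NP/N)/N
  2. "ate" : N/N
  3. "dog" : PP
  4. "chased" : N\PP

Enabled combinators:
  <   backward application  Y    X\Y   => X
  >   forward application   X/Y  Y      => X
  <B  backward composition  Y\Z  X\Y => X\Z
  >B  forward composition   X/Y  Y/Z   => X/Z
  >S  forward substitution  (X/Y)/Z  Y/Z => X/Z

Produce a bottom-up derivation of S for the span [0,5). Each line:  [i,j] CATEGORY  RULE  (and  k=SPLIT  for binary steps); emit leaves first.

[0,1] S/NP  lex  "park"
[1,2] (NP/N)/N  lex  "read"
[2,3] N/N  lex  "ate"
[1,3] NP/N  >S  k=2
[3,4] PP  lex  "dog"
[4,5] N\PP  lex  "chased"
[3,5] N  <  k=4
[1,5] NP  >  k=3
[0,5] S  >  k=1

[0,5] S   >
  [0,1] "park" : S/NP
  [1,5] NP   >
    [1,3] NP/N   >S
      [1,2] "read" : (NP/N)/N
      [2,3] "ate" : N/N
    [3,5] N   <
      [3,4] "dog" : PP
      [4,5] "chased" : N\PP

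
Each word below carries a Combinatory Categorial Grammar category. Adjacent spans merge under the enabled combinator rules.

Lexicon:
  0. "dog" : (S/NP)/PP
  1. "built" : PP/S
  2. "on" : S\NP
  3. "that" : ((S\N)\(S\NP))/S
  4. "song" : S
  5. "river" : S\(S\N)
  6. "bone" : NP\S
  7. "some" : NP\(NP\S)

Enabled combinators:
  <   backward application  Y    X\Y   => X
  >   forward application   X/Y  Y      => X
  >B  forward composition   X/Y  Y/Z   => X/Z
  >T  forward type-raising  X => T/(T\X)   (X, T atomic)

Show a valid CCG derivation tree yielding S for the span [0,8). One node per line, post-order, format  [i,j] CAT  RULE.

[0,8] S   >
  [0,6] S/NP   >
    [0,1] "dog" : (S/NP)/PP
    [1,6] PP   >
      [1,2] "built" : PP/S
      [2,6] S   <
        [2,5] S\N   <
          [2,3] "on" : S\NP
          [3,5] (S\N)\(S\NP)   >
            [3,4] "that" : ((S\N)\(S\NP))/S
            [4,5] "song" : S
        [5,6] "river" : S\(S\N)
  [6,8] NP   <
    [6,7] "bone" : NP\S
    [7,8] "some" : NP\(NP\S)

[0,1] (S/NP)/PP  lex  "dog"
[1,2] PP/S  lex  "built"
[2,3] S\NP  lex  "on"
[3,4] ((S\N)\(S\NP))/S  lex  "that"
[4,5] S  lex  "song"
[3,5] (S\N)\(S\NP)  >  k=4
[2,5] S\N  <  k=3
[5,6] S\(S\N)  lex  "river"
[2,6] S  <  k=5
[1,6] PP  >  k=2
[0,6] S/NP  >  k=1
[6,7] NP\S  lex  "bone"
[7,8] NP\(NP\S)  lex  "some"
[6,8] NP  <  k=7
[0,8] S  >  k=6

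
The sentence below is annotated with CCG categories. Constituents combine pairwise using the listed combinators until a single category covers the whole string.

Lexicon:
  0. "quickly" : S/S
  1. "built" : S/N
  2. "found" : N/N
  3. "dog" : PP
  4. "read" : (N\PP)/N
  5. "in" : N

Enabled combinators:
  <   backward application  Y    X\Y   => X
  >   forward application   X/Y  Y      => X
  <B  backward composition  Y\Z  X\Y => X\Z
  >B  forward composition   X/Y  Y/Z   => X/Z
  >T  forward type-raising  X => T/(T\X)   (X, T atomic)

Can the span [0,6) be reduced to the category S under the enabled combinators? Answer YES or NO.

[0,6] S   >
  [0,3] S/N   >B
    [0,1] "quickly" : S/S
    [1,3] S/N   >B
      [1,2] "built" : S/N
      [2,3] "found" : N/N
  [3,6] N   >
    [3,4] N/(N\PP)   >T
      [3,4] "dog" : PP
    [4,6] N\PP   >
      [4,5] "read" : (N\PP)/N
      [5,6] "in" : N

YES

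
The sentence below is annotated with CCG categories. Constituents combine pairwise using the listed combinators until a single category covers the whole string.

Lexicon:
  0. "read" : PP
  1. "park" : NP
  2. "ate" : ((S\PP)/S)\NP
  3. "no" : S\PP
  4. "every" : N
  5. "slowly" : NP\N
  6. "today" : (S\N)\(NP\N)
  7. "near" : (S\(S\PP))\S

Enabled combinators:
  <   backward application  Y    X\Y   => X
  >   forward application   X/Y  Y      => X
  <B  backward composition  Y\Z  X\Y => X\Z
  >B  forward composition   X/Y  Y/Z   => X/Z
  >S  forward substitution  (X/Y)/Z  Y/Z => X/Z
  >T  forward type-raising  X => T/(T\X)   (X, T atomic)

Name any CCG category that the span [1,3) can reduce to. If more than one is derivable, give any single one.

(S\PP)/S

[0,8] S   >
  [0,1] S/(S\PP)   >T
    [0,1] "read" : PP
  [1,8] S\PP   >
    [1,3] (S\PP)/S   <
      [1,2] "park" : NP
      [2,3] "ate" : ((S\PP)/S)\NP
    [3,8] S   <
      [3,4] "no" : S\PP
      [4,8] S\(S\PP)   <
        [4,7] S   >
          [4,5] S/(S\N)   >T
            [4,5] "every" : N
          [5,7] S\N   <
            [5,6] "slowly" : NP\N
            [6,7] "today" : (S\N)\(NP\N)
        [7,8] "near" : (S\(S\PP))\S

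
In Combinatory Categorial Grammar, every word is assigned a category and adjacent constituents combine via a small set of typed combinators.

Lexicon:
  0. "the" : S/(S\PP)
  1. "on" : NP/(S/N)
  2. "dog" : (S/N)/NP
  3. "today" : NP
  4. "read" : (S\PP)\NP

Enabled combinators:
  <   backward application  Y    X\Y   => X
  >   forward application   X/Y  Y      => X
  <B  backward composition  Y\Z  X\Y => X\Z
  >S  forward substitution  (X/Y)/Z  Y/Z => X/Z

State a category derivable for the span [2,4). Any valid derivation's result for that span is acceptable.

[0,5] S   >
  [0,1] "the" : S/(S\PP)
  [1,5] S\PP   <
    [1,4] NP   >
      [1,2] "on" : NP/(S/N)
      [2,4] S/N   >
        [2,3] "dog" : (S/N)/NP
        [3,4] "today" : NP
    [4,5] "read" : (S\PP)\NP

S/N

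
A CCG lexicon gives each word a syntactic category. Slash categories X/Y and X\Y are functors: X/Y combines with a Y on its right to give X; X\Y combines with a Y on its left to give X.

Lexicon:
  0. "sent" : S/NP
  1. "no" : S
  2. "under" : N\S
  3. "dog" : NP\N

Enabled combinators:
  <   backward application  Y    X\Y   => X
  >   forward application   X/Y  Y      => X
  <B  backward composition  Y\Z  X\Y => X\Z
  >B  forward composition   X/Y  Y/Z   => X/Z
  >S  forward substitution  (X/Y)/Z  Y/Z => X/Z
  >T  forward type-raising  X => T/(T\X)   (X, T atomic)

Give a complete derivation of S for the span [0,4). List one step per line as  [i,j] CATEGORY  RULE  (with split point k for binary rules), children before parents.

[0,1] S/NP  lex  "sent"
[1,2] S  lex  "no"
[1,2] NP/(NP\S)  >T
[2,3] N\S  lex  "under"
[3,4] NP\N  lex  "dog"
[2,4] NP\S  <B  k=3
[1,4] NP  >  k=2
[0,4] S  >  k=1

[0,4] S   >
  [0,1] "sent" : S/NP
  [1,4] NP   >
    [1,2] NP/(NP\S)   >T
      [1,2] "no" : S
    [2,4] NP\S   <B
      [2,3] "under" : N\S
      [3,4] "dog" : NP\N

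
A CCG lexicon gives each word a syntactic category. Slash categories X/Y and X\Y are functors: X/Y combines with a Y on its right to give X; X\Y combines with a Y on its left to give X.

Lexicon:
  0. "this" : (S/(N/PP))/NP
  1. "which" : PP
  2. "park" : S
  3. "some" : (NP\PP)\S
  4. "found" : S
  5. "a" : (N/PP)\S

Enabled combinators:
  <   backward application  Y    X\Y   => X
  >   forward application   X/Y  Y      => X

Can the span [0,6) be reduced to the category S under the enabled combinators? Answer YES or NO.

YES

[0,6] S   >
  [0,4] S/(N/PP)   >
    [0,1] "this" : (S/(N/PP))/NP
    [1,4] NP   <
      [1,2] "which" : PP
      [2,4] NP\PP   <
        [2,3] "park" : S
        [3,4] "some" : (NP\PP)\S
  [4,6] N/PP   <
    [4,5] "found" : S
    [5,6] "a" : (N/PP)\S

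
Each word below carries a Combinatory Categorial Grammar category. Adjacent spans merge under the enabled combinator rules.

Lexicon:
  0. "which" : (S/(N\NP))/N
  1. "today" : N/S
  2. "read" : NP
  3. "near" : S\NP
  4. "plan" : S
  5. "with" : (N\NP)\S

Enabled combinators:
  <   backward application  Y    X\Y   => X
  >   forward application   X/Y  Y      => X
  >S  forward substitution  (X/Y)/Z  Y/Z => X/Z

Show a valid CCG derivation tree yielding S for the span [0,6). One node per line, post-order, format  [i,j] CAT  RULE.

[0,1] (S/(N\NP))/N  lex  "which"
[1,2] N/S  lex  "today"
[2,3] NP  lex  "read"
[3,4] S\NP  lex  "near"
[2,4] S  <  k=3
[1,4] N  >  k=2
[0,4] S/(N\NP)  >  k=1
[4,5] S  lex  "plan"
[5,6] (N\NP)\S  lex  "with"
[4,6] N\NP  <  k=5
[0,6] S  >  k=4

[0,6] S   >
  [0,4] S/(N\NP)   >
    [0,1] "which" : (S/(N\NP))/N
    [1,4] N   >
      [1,2] "today" : N/S
      [2,4] S   <
        [2,3] "read" : NP
        [3,4] "near" : S\NP
  [4,6] N\NP   <
    [4,5] "plan" : S
    [5,6] "with" : (N\NP)\S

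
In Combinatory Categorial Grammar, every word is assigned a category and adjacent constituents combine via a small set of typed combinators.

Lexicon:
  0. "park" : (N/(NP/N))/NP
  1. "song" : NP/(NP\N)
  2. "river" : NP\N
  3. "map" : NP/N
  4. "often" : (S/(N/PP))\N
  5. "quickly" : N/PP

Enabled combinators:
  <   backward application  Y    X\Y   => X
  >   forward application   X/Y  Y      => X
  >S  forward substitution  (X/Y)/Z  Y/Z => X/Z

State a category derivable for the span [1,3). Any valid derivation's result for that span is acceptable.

NP

[0,6] S   >
  [0,5] S/(N/PP)   <
    [0,4] N   >
      [0,3] N/(NP/N)   >
        [0,1] "park" : (N/(NP/N))/NP
        [1,3] NP   >
          [1,2] "song" : NP/(NP\N)
          [2,3] "river" : NP\N
      [3,4] "map" : NP/N
    [4,5] "often" : (S/(N/PP))\N
  [5,6] "quickly" : N/PP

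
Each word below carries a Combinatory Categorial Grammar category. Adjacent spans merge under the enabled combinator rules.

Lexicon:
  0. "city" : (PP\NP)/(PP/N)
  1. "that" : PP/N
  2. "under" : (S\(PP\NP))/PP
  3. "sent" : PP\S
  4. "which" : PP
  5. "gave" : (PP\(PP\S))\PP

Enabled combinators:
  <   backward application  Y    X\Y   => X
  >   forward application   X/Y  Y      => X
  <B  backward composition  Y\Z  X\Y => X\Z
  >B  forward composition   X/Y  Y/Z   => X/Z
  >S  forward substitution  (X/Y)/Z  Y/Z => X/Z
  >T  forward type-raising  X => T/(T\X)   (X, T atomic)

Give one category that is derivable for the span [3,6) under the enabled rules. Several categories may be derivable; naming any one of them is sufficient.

[0,6] S   <
  [0,2] PP\NP   >
    [0,1] "city" : (PP\NP)/(PP/N)
    [1,2] "that" : PP/N
  [2,6] S\(PP\NP)   >
    [2,3] "under" : (S\(PP\NP))/PP
    [3,6] PP   <
      [3,4] "sent" : PP\S
      [4,6] PP\(PP\S)   <
        [4,5] "which" : PP
        [5,6] "gave" : (PP\(PP\S))\PP

PP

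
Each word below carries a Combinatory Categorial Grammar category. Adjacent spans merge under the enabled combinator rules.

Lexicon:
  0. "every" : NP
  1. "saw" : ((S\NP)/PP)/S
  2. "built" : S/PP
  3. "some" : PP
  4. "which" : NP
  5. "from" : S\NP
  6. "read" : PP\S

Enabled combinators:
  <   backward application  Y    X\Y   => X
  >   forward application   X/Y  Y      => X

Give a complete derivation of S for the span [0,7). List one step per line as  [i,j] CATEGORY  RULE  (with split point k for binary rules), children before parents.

[0,1] NP  lex  "every"
[1,2] ((S\NP)/PP)/S  lex  "saw"
[2,3] S/PP  lex  "built"
[3,4] PP  lex  "some"
[2,4] S  >  k=3
[1,4] (S\NP)/PP  >  k=2
[4,5] NP  lex  "which"
[5,6] S\NP  lex  "from"
[4,6] S  <  k=5
[6,7] PP\S  lex  "read"
[4,7] PP  <  k=6
[1,7] S\NP  >  k=4
[0,7] S  <  k=1

[0,7] S   <
  [0,1] "every" : NP
  [1,7] S\NP   >
    [1,4] (S\NP)/PP   >
      [1,2] "saw" : ((S\NP)/PP)/S
      [2,4] S   >
        [2,3] "built" : S/PP
        [3,4] "some" : PP
    [4,7] PP   <
      [4,6] S   <
        [4,5] "which" : NP
        [5,6] "from" : S\NP
      [6,7] "read" : PP\S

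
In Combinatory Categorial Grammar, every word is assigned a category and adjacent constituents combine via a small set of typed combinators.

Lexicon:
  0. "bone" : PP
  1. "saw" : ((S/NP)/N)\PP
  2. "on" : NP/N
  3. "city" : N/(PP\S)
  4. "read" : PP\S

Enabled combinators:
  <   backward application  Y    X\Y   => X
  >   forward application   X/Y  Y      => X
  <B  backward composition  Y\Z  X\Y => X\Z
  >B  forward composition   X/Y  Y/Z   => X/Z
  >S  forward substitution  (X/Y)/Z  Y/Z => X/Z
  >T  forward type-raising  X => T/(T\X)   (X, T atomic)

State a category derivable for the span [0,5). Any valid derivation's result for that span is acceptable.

S

[0,5] S   >
  [0,3] S/N   >S
    [0,2] (S/NP)/N   <
      [0,1] "bone" : PP
      [1,2] "saw" : ((S/NP)/N)\PP
    [2,3] "on" : NP/N
  [3,5] N   >
    [3,4] "city" : N/(PP\S)
    [4,5] "read" : PP\S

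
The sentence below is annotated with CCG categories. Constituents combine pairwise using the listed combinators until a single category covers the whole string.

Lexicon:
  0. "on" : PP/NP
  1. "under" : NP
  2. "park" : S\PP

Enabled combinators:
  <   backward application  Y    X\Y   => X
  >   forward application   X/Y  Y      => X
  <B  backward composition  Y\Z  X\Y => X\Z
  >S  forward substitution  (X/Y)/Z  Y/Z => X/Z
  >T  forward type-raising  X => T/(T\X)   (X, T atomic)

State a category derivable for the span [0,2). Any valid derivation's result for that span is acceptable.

PP

[0,3] S   <
  [0,2] PP   >
    [0,1] "on" : PP/NP
    [1,2] "under" : NP
  [2,3] "park" : S\PP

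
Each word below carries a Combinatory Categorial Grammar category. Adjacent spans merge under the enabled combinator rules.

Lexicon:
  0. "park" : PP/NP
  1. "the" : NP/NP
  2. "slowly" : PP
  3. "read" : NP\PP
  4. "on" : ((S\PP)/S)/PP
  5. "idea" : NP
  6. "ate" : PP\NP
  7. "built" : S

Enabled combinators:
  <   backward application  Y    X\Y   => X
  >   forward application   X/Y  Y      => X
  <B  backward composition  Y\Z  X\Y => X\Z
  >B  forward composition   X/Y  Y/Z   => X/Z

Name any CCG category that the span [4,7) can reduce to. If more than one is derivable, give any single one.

(S\PP)/S

[0,8] S   <
  [0,4] PP   >
    [0,2] PP/NP   >B
      [0,1] "park" : PP/NP
      [1,2] "the" : NP/NP
    [2,4] NP   <
      [2,3] "slowly" : PP
      [3,4] "read" : NP\PP
  [4,8] S\PP   >
    [4,7] (S\PP)/S   >
      [4,5] "on" : ((S\PP)/S)/PP
      [5,7] PP   <
        [5,6] "idea" : NP
        [6,7] "ate" : PP\NP
    [7,8] "built" : S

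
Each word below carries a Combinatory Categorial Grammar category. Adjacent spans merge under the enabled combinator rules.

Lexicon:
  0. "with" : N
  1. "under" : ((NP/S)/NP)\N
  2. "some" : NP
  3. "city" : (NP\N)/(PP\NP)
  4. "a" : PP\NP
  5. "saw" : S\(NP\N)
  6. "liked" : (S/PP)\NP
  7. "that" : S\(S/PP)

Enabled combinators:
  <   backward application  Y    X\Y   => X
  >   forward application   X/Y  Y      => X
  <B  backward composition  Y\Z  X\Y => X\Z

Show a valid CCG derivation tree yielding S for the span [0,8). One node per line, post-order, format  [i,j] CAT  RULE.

[0,8] S   <
  [0,6] NP   >
    [0,3] NP/S   >
      [0,2] (NP/S)/NP   <
        [0,1] "with" : N
        [1,2] "under" : ((NP/S)/NP)\N
      [2,3] "some" : NP
    [3,6] S   <
      [3,5] NP\N   >
        [3,4] "city" : (NP\N)/(PP\NP)
        [4,5] "a" : PP\NP
      [5,6] "saw" : S\(NP\N)
  [6,8] S\NP   <B
    [6,7] "liked" : (S/PP)\NP
    [7,8] "that" : S\(S/PP)

[0,1] N  lex  "with"
[1,2] ((NP/S)/NP)\N  lex  "under"
[0,2] (NP/S)/NP  <  k=1
[2,3] NP  lex  "some"
[0,3] NP/S  >  k=2
[3,4] (NP\N)/(PP\NP)  lex  "city"
[4,5] PP\NP  lex  "a"
[3,5] NP\N  >  k=4
[5,6] S\(NP\N)  lex  "saw"
[3,6] S  <  k=5
[0,6] NP  >  k=3
[6,7] (S/PP)\NP  lex  "liked"
[7,8] S\(S/PP)  lex  "that"
[6,8] S\NP  <B  k=7
[0,8] S  <  k=6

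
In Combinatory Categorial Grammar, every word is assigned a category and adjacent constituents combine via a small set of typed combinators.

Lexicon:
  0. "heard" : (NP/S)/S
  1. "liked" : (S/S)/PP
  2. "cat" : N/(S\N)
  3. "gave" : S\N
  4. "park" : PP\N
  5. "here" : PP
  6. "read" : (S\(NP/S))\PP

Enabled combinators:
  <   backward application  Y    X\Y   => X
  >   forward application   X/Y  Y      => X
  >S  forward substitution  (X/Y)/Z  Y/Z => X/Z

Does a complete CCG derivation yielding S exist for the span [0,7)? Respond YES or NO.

YES

[0,7] S   <
  [0,5] NP/S   >S
    [0,1] "heard" : (NP/S)/S
    [1,5] S/S   >
      [1,2] "liked" : (S/S)/PP
      [2,5] PP   <
        [2,4] N   >
          [2,3] "cat" : N/(S\N)
          [3,4] "gave" : S\N
        [4,5] "park" : PP\N
  [5,7] S\(NP/S)   <
    [5,6] "here" : PP
    [6,7] "read" : (S\(NP/S))\PP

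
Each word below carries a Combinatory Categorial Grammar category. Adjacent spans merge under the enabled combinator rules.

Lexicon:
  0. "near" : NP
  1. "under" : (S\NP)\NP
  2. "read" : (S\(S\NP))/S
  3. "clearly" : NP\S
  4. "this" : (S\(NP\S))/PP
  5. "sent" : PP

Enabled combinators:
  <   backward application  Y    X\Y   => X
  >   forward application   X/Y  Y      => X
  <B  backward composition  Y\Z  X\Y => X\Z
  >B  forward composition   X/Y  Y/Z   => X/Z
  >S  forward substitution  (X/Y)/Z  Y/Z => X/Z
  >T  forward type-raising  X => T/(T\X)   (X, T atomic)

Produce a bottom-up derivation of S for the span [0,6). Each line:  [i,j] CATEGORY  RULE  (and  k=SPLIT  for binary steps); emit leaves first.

[0,1] NP  lex  "near"
[1,2] (S\NP)\NP  lex  "under"
[0,2] S\NP  <  k=1
[2,3] (S\(S\NP))/S  lex  "read"
[3,4] NP\S  lex  "clearly"
[4,5] (S\(NP\S))/PP  lex  "this"
[5,6] PP  lex  "sent"
[4,6] S\(NP\S)  >  k=5
[3,6] S  <  k=4
[2,6] S\(S\NP)  >  k=3
[0,6] S  <  k=2

[0,6] S   <
  [0,2] S\NP   <
    [0,1] "near" : NP
    [1,2] "under" : (S\NP)\NP
  [2,6] S\(S\NP)   >
    [2,3] "read" : (S\(S\NP))/S
    [3,6] S   <
      [3,4] "clearly" : NP\S
      [4,6] S\(NP\S)   >
        [4,5] "this" : (S\(NP\S))/PP
        [5,6] "sent" : PP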